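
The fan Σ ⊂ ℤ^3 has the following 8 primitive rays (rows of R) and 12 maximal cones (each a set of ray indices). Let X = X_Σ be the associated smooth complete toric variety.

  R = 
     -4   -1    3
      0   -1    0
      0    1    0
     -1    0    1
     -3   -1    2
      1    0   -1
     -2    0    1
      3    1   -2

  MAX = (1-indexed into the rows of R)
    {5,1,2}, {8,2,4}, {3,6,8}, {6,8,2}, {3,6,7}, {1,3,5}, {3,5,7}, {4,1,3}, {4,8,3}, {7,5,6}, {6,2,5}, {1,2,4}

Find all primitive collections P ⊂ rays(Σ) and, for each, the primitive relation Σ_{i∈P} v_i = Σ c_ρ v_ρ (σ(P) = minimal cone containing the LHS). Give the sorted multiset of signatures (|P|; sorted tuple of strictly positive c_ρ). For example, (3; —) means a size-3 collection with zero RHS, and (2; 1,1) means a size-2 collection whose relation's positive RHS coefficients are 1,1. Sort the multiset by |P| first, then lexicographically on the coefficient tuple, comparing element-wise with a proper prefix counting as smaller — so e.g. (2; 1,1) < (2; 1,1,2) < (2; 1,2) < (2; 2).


11 collections generate NE(X_Σ); each relation:

  P={2,3}:  v_{2} + v_{3} = 0  so sig = (2; —)
  P={4,6}:  v_{4} + v_{6} = 0  so sig = (2; —)
  P={5,8}:  v_{5} + v_{8} = 0  so sig = (2; —)
  P={1,6}:  v_{1} + v_{6} = v_{5}  so sig = (2; 1)
  P={1,8}:  v_{1} + v_{8} = v_{4}  so sig = (2; 1)
  P={4,5}:  v_{4} + v_{5} = v_{1}  so sig = (2; 1)
  P={2,7}:  v_{2} + v_{7} = v_{5} + v_{6}  so sig = (2; 1,1)
  P={4,7}:  v_{4} + v_{7} = v_{3} + v_{5}  so sig = (2; 1,1)
  P={7,8}:  v_{7} + v_{8} = v_{3} + v_{6}  so sig = (2; 1,1)
  P={1,7}:  v_{1} + v_{7} = v_{3} + 2·v_{5}  so sig = (2; 1,2)
  P={3,5,6}:  v_{3} + v_{5} + v_{6} = v_{7}  so sig = (3; 1)

so the primitive-relation signature multiset is
[(2; —), (2; —), (2; —), (2; 1), (2; 1), (2; 1), (2; 1,1), (2; 1,1), (2; 1,1), (2; 1,2), (3; 1)]


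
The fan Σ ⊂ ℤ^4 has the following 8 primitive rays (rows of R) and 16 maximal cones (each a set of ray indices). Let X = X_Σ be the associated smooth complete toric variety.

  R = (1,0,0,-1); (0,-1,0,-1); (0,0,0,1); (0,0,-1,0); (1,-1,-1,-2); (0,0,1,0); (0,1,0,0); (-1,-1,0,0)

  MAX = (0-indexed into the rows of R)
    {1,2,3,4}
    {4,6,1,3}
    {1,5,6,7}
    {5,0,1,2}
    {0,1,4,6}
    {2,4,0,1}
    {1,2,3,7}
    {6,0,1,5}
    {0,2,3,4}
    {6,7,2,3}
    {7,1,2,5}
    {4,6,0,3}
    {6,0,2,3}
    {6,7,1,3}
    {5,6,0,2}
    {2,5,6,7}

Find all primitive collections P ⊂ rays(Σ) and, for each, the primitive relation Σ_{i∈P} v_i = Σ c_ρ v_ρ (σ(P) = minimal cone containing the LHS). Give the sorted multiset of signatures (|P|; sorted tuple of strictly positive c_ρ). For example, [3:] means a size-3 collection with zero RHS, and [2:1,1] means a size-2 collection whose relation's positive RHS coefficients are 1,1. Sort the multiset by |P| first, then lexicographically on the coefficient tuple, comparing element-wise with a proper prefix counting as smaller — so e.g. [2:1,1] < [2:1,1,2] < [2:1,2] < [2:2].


Δ(Σ) — 8 vertices, 7 min non-faces:

  • {3,5}:  v_{3} + v_{5} = 0 ; sig = [2:]
  • {0,7}:  v_{0} + v_{7} = v_{1} ; sig = [2:1]
  • {4,5}:  v_{4} + v_{5} = v_{0} + v_{1} ; sig = [2:1,1]
  • {4,7}:  v_{4} + v_{7} = 2·v_{1} + v_{3} ; sig = [2:1,2]
  • {1,2,6}:  v_{1} + v_{2} + v_{6} = 0 ; sig = [3:]
  • {0,1,3}:  v_{0} + v_{1} + v_{3} = v_{4} ; sig = [3:1]
  • {2,4,6}:  v_{2} + v_{4} + v_{6} = v_{0} + v_{3} ; sig = [3:1,1]

so the primitive-relation signature multiset is
{ [2:],  [2:1],  [2:1,1],  [2:1,2],  [3:],  [3:1],  [3:1,1] }


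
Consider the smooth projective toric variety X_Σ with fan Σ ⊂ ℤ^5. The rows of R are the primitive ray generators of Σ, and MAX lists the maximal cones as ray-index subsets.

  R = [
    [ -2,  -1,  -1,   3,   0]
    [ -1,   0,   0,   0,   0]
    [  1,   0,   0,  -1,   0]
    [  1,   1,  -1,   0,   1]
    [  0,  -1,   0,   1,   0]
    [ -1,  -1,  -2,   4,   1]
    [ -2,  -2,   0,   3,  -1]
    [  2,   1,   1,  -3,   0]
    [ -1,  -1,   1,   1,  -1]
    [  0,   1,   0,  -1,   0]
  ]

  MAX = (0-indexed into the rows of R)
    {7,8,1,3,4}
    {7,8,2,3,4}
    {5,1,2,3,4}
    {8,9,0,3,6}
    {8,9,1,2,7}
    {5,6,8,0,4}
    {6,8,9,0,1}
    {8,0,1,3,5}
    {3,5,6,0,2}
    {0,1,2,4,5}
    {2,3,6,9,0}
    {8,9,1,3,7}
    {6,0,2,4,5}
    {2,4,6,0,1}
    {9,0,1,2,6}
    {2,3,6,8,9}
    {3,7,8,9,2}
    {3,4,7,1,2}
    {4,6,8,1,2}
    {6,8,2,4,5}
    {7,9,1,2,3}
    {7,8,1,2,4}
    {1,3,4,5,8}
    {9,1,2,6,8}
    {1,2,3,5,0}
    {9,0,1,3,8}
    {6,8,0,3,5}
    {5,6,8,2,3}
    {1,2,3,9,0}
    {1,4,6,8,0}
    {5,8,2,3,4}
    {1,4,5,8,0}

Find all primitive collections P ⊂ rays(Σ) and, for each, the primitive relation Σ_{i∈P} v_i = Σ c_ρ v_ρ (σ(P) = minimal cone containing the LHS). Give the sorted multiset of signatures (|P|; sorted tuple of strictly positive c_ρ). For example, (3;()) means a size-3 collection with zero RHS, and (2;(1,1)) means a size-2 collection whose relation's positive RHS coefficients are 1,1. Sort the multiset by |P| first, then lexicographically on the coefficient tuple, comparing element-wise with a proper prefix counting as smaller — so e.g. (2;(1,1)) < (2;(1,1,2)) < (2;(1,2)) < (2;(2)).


12 minimal non-faces of Δ(Σ) (on 10 rays):

  P={0,7}:  v_{0} + v_{7} = 0 — sig = (2;())
  P={4,9}:  v_{4} + v_{9} = 0 — sig = (2;())
  P={5,7}:  v_{5} + v_{7} = v_{3} + v_{4} — sig = (2;(1,1))
  P={5,9}:  v_{5} + v_{9} = v_{0} + v_{3} — sig = (2;(1,1))
  P={6,7}:  v_{6} + v_{7} = v_{2} + v_{8} — sig = (2;(1,1))
  P={0,2,8}:  v_{0} + v_{2} + v_{8} = v_{6} — sig = (3;(1))
  P={0,3,4}:  v_{0} + v_{3} + v_{4} = v_{5} — sig = (3;(1))
  P={1,3,6}:  v_{1} + v_{3} + v_{6} = v_{0} — sig = (3;(1))
  P={3,4,6}:  v_{3} + v_{4} + v_{6} = v_{2} + v_{5} + v_{8} — sig = (3;(1,1,1))
  P={1,5,6}:  v_{1} + v_{5} + v_{6} = 2·v_{0} + v_{4} — sig = (3;(1,2))
  P={1,2,3,8}:  v_{1} + v_{2} + v_{3} + v_{8} = 0 — sig = (4;())
  P={1,2,5,8}:  v_{1} + v_{2} + v_{5} + v_{8} = v_{0} + v_{4} — sig = (4;(1,1))

so the primitive-relation signature multiset is
{ (2;()) ×2,  (2;(1,1)) ×3,  (3;(1)) ×3,  (3;(1,1,1)),  (3;(1,2)),  (4;()),  (4;(1,1)) }


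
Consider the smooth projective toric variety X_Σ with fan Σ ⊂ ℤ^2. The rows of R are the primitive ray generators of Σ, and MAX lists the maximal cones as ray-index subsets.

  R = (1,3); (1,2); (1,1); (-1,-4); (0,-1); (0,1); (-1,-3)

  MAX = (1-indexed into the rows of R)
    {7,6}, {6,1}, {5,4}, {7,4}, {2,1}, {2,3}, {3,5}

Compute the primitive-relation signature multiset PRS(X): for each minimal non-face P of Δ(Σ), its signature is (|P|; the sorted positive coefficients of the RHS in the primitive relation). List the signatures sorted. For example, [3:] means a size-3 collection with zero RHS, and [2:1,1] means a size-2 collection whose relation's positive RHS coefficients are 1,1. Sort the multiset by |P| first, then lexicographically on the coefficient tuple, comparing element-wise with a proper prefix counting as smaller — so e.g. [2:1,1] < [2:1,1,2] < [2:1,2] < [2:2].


Δ(Σ) — 7 vertices, 14 min non-faces:

  • {1,7}:  v_{1} + v_{7} = 0 ; sig = [2:]
  • {5,6}:  v_{5} + v_{6} = 0 ; sig = [2:]
  • {1,4}:  v_{1} + v_{4} = v_{5} ; sig = [2:1]
  • {1,5}:  v_{1} + v_{5} = v_{2} ; sig = [2:1]
  • {2,5}:  v_{2} + v_{5} = v_{3} ; sig = [2:1]
  • {2,6}:  v_{2} + v_{6} = v_{1} ; sig = [2:1]
  • {2,7}:  v_{2} + v_{7} = v_{5} ; sig = [2:1]
  • {3,6}:  v_{3} + v_{6} = v_{2} ; sig = [2:1]
  • {4,6}:  v_{4} + v_{6} = v_{7} ; sig = [2:1]
  • {5,7}:  v_{5} + v_{7} = v_{4} ; sig = [2:1]
  • {1,3}:  v_{1} + v_{3} = 2·v_{2} ; sig = [2:2]
  • {2,4}:  v_{2} + v_{4} = 2·v_{5} ; sig = [2:2]
  • {3,7}:  v_{3} + v_{7} = 2·v_{5} ; sig = [2:2]
  • {3,4}:  v_{3} + v_{4} = 3·v_{5} ; sig = [2:3]

Sorted signature multiset PRS(X):
    |P|=2: 14 collections, coeffs (), (), (1), (1), (1), (1), (1), (1), (1), (1), (2), (2), (2), (3)


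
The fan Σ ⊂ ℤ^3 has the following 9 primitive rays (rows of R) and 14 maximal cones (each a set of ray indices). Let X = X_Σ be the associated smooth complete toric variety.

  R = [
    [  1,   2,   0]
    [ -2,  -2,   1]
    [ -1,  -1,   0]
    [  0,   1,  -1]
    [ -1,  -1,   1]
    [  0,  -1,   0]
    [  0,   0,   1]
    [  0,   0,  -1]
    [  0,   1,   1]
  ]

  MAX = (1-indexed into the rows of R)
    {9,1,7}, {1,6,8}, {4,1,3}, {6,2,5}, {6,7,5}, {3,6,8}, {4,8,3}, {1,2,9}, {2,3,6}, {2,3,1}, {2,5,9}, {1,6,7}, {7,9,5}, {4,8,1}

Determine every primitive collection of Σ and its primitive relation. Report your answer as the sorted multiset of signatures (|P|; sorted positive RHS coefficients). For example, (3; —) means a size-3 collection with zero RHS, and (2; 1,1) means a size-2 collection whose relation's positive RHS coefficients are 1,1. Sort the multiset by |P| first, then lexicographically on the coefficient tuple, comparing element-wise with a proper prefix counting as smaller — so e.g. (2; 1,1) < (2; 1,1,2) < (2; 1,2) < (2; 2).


18 collections generate NE(X_Σ); each relation:

  P={7,8}:  v_{7} + v_{8} = 0  ⟹  sig = (2; —)
  P={1,5}:  v_{1} + v_{5} = v_{9}  ⟹  sig = (2; 1)
  P={3,5}:  v_{3} + v_{5} = v_{2}  ⟹  sig = (2; 1)
  P={3,7}:  v_{3} + v_{7} = v_{5}  ⟹  sig = (2; 1)
  P={4,6}:  v_{4} + v_{6} = v_{8}  ⟹  sig = (2; 1)
  P={5,8}:  v_{5} + v_{8} = v_{3}  ⟹  sig = (2; 1)
  P={6,9}:  v_{6} + v_{9} = v_{7}  ⟹  sig = (2; 1)
  P={3,9}:  v_{3} + v_{9} = v_{1} + v_{2}  ⟹  sig = (2; 1,1)
  P={4,7}:  v_{4} + v_{7} = v_{1} + v_{3}  ⟹  sig = (2; 1,1)
  P={8,9}:  v_{8} + v_{9} = v_{1} + v_{3}  ⟹  sig = (2; 1,1)
  P={4,5}:  v_{4} + v_{5} = v_{1} + 2·v_{3}  ⟹  sig = (2; 1,2)
  P={2,4}:  v_{2} + v_{4} = v_{1} + 3·v_{3}  ⟹  sig = (2; 1,3)
  P={2,7}:  v_{2} + v_{7} = 2·v_{5}  ⟹  sig = (2; 2)
  P={2,8}:  v_{2} + v_{8} = 2·v_{3}  ⟹  sig = (2; 2)
  P={4,9}:  v_{4} + v_{9} = 2·v_{1} + 2·v_{3}  ⟹  sig = (2; 2,2)
  P={1,3,6}:  v_{1} + v_{3} + v_{6} = 0  ⟹  sig = (3; —)
  P={1,2,6}:  v_{1} + v_{2} + v_{6} = v_{5}  ⟹  sig = (3; 1)
  P={1,3,8}:  v_{1} + v_{3} + v_{8} = v_{4}  ⟹  sig = (3; 1)

Hence PRS(X_Σ) =
    |P|=2: 15 collections, coeffs (), (1), (1), (1), (1), (1), (1), (1,1), (1,1), (1,1), (1,2), (1,3), (2), (2), (2,2)
    |P|=3: 3 collections, coeffs (), (1), (1)


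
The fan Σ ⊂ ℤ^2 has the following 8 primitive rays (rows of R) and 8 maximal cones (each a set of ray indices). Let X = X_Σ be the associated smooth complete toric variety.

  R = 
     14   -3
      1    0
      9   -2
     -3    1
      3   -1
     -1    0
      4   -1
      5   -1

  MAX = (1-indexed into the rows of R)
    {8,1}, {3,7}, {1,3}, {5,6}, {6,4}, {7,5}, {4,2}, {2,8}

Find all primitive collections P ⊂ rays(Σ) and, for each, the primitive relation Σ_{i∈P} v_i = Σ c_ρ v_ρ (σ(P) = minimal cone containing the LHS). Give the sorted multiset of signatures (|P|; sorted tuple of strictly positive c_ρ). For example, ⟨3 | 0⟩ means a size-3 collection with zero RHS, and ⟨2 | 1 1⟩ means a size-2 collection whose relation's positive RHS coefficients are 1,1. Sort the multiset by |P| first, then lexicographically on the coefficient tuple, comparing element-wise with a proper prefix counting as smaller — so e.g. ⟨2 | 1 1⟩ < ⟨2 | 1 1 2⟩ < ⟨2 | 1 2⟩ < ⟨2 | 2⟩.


Primitive collections (20):

  {2,6}:  v_{2} + v_{6} = 0  so sig = ⟨2 | 0⟩
  {4,5}:  v_{4} + v_{5} = 0  so sig = ⟨2 | 0⟩
  {2,5}:  v_{2} + v_{5} = v_{7}  so sig = ⟨2 | 1⟩
  {2,7}:  v_{2} + v_{7} = v_{8}  so sig = ⟨2 | 1⟩
  {3,8}:  v_{3} + v_{8} = v_{1}  so sig = ⟨2 | 1⟩
  {4,7}:  v_{4} + v_{7} = v_{2}  so sig = ⟨2 | 1⟩
  {6,7}:  v_{6} + v_{7} = v_{5}  so sig = ⟨2 | 1⟩
  {6,8}:  v_{6} + v_{8} = v_{7}  so sig = ⟨2 | 1⟩
  {7,8}:  v_{7} + v_{8} = v_{3}  so sig = ⟨2 | 1⟩
  {1,6}:  v_{1} + v_{6} = v_{3} + v_{7}  so sig = ⟨2 | 1 1⟩
  {3,4}:  v_{3} + v_{4} = v_{2} + v_{8}  so sig = ⟨2 | 1 1⟩
  {1,4}:  v_{1} + v_{4} = v_{2} + 2·v_{8}  so sig = ⟨2 | 1 2⟩
  {1,5}:  v_{1} + v_{5} = v_{3} + 2·v_{7}  so sig = ⟨2 | 1 2⟩
  {1,7}:  v_{1} + v_{7} = 2·v_{3}  so sig = ⟨2 | 2⟩
  {2,3}:  v_{2} + v_{3} = 2·v_{8}  so sig = ⟨2 | 2⟩
  {3,6}:  v_{3} + v_{6} = 2·v_{7}  so sig = ⟨2 | 2⟩
  {4,8}:  v_{4} + v_{8} = 2·v_{2}  so sig = ⟨2 | 2⟩
  {5,8}:  v_{5} + v_{8} = 2·v_{7}  so sig = ⟨2 | 2⟩
  {1,2}:  v_{1} + v_{2} = 3·v_{8}  so sig = ⟨2 | 3⟩
  {3,5}:  v_{3} + v_{5} = 3·v_{7}  so sig = ⟨2 | 3⟩

Hence PRS(X_Σ) =
{ ⟨2 | 0⟩ ×2,  ⟨2 | 1⟩ ×7,  ⟨2 | 1 1⟩ ×2,  ⟨2 | 1 2⟩ ×2,  ⟨2 | 2⟩ ×5,  ⟨2 | 3⟩ ×2 }


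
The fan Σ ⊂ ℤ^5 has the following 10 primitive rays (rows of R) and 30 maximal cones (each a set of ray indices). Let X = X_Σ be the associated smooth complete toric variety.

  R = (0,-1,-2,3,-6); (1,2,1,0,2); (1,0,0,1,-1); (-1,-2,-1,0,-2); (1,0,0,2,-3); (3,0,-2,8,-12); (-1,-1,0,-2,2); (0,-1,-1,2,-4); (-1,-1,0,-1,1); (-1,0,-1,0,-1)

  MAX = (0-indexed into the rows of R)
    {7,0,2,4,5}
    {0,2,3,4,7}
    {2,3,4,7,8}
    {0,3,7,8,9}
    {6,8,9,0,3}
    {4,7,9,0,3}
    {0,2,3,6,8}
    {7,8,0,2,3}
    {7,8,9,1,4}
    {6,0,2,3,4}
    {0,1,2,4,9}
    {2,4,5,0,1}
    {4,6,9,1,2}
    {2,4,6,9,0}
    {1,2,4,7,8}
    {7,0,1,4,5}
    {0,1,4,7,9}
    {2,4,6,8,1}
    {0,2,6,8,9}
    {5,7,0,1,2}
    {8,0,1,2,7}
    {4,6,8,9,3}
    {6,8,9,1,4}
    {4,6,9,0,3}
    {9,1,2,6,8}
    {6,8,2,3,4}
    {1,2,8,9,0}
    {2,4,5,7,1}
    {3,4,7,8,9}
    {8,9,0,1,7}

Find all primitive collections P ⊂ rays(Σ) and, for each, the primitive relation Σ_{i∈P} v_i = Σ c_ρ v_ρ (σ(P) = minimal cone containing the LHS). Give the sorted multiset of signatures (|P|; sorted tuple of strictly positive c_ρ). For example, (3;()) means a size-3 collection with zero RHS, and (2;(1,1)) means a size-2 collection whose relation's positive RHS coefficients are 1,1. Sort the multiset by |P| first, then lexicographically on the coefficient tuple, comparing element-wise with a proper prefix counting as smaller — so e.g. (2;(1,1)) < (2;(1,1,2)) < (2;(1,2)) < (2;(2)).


Primitive collections (12):

  P={1,3}:  v_{1} + v_{3} = 0 — sig = (2;())
  P={6,7}:  v_{6} + v_{7} = v_{3} — sig = (2;(1))
  P={5,6}:  v_{5} + v_{6} = v_{0} + v_{2} + v_{4} — sig = (2;(1,1,1))
  P={3,5}:  v_{3} + v_{5} = v_{0} + v_{2} + v_{4} + v_{7} — sig = (2;(1,1,1,1))
  P={5,9}:  v_{5} + v_{9} = 2·v_{0} + v_{1} + v_{4} — sig = (2;(1,1,2))
  P={5,8}:  v_{5} + v_{8} = v_{1} + v_{2} + 3·v_{7} — sig = (2;(1,1,3))
  P={2,7,9}:  v_{2} + v_{7} + v_{9} = v_{0} — sig = (3;(1))
  P={0,1,6}:  v_{0} + v_{1} + v_{6} = v_{2} + v_{9} — sig = (3;(1,1))
  P={2,3,9}:  v_{2} + v_{3} + v_{9} = v_{0} + v_{6} — sig = (3;(1,1))
  P={0,4,8}:  v_{0} + v_{4} + v_{8} = 2·v_{7} — sig = (3;(2))
  P={2,4,8,9}:  v_{2} + v_{4} + v_{8} + v_{9} = v_{7} — sig = (4;(1))
  P={0,1,2,4,7}:  v_{0} + v_{1} + v_{2} + v_{4} + v_{7} = v_{5} — sig = (5;(1))

Sorted signature multiset PRS(X):
{ (2;()),  (2;(1)),  (2;(1,1,1)),  (2;(1,1,1,1)),  (2;(1,1,2)),  (2;(1,1,3)),  (3;(1)),  (3;(1,1)) ×2,  (3;(2)),  (4;(1)),  (5;(1)) }


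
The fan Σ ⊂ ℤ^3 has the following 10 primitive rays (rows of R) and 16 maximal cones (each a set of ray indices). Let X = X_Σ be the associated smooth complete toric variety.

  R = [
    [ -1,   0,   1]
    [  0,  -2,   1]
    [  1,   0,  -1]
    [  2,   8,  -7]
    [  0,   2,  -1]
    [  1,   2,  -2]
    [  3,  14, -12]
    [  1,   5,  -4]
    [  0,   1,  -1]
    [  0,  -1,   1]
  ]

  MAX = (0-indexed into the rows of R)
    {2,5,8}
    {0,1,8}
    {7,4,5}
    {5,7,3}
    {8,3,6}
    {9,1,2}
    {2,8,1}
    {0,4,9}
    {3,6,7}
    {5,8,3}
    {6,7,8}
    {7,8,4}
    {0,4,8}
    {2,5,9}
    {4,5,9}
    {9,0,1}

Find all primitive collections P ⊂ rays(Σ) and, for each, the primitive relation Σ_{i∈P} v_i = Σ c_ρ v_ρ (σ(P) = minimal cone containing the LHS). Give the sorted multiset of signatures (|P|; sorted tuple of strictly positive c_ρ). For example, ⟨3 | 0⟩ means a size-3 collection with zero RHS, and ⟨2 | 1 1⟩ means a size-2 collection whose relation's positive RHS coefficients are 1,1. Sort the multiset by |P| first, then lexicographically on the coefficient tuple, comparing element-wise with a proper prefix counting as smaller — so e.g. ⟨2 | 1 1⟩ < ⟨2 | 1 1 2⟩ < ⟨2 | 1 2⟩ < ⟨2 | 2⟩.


Δ(Σ) — 10 vertices, 24 min non-faces:

  P = {0,2}:  v_{0} + v_{2} = 0  so sig = ⟨2 | 0⟩
  P = {1,4}:  v_{1} + v_{4} = 0  so sig = ⟨2 | 0⟩
  P = {8,9}:  v_{8} + v_{9} = 0  so sig = ⟨2 | 0⟩
  P = {0,5}:  v_{0} + v_{5} = v_{4}  so sig = ⟨2 | 1⟩
  P = {1,5}:  v_{1} + v_{5} = v_{2}  so sig = ⟨2 | 1⟩
  P = {2,4}:  v_{2} + v_{4} = v_{5}  so sig = ⟨2 | 1⟩
  P = {1,7}:  v_{1} + v_{7} = v_{5} + v_{8}  so sig = ⟨2 | 1 1⟩
  P = {3,9}:  v_{3} + v_{9} = v_{5} + v_{7}  so sig = ⟨2 | 1 1⟩
  P = {6,9}:  v_{6} + v_{9} = v_{3} + v_{7}  so sig = ⟨2 | 1 1⟩
  P = {7,9}:  v_{7} + v_{9} = v_{4} + v_{5}  so sig = ⟨2 | 1 1⟩
  P = {0,3}:  v_{0} + v_{3} = v_{4} + v_{7} + v_{8}  so sig = ⟨2 | 1 1 1⟩
  P = {1,6}:  v_{1} + v_{6} = v_{3} + v_{5} + 2·v_{8}  so sig = ⟨2 | 1 1 2⟩
  P = {0,7}:  v_{0} + v_{7} = 2·v_{4} + v_{8}  so sig = ⟨2 | 1 2⟩
  P = {2,7}:  v_{2} + v_{7} = 2·v_{5} + v_{8}  so sig = ⟨2 | 1 2⟩
  P = {0,6}:  v_{0} + v_{6} = v_{4} + 2·v_{7} + 2·v_{8}  so sig = ⟨2 | 1 2 2⟩
  P = {2,6}:  v_{2} + v_{6} = v_{3} + 2·v_{5} + 2·v_{8}  so sig = ⟨2 | 1 2 2⟩
  P = {4,6}:  v_{4} + v_{6} = 3·v_{7} + v_{8}  so sig = ⟨2 | 1 3⟩
  P = {3,4}:  v_{3} + v_{4} = 2·v_{7}  so sig = ⟨2 | 2⟩
  P = {5,6}:  v_{5} + v_{6} = 2·v_{3}  so sig = ⟨2 | 2⟩
  P = {1,3}:  v_{1} + v_{3} = 2·v_{5} + 2·v_{8}  so sig = ⟨2 | 2 2⟩
  P = {2,3}:  v_{2} + v_{3} = 3·v_{5} + 2·v_{8}  so sig = ⟨2 | 2 3⟩
  P = {3,7,8}:  v_{3} + v_{7} + v_{8} = v_{6}  so sig = ⟨3 | 1⟩
  P = {4,5,8}:  v_{4} + v_{5} + v_{8} = v_{7}  so sig = ⟨3 | 1⟩
  P = {5,7,8}:  v_{5} + v_{7} + v_{8} = v_{3}  so sig = ⟨3 | 1⟩

Signatures (|P|; sorted positive RHS coefficients), sorted:
    |P|=2: 21 collections, coeffs (), (), (), (1), (1), (1), (1,1), (1,1), (1,1), (1,1), (1,1,1), (1,1,2), (1,2), (1,2), (1,2,2), (1,2,2), (1,3), (2), (2), (2,2), (2,3)
    |P|=3: 3 collections, coeffs (1), (1), (1)


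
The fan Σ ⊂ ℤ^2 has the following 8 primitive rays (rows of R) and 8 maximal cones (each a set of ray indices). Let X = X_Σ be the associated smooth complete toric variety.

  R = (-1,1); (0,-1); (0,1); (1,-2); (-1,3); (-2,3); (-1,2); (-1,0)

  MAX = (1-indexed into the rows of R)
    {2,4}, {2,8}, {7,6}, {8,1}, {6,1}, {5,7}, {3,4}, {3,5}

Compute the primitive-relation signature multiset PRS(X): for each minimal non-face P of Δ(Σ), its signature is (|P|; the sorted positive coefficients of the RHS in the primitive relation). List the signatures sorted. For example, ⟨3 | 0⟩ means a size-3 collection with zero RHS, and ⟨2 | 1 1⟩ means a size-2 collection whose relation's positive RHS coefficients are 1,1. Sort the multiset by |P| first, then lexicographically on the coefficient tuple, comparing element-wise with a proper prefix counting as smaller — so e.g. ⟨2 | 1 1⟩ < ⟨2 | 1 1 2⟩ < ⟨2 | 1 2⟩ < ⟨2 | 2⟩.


The 20 primitive collections of Σ (r=8, n=2):

  • {2,3}:  v_{2} + v_{3} = 0  ⇒ sig = ⟨2 | 0⟩
  • {4,7}:  v_{4} + v_{7} = 0  ⇒ sig = ⟨2 | 0⟩
  • {1,2}:  v_{1} + v_{2} = v_{8}  ⇒ sig = ⟨2 | 1⟩
  • {1,3}:  v_{1} + v_{3} = v_{7}  ⇒ sig = ⟨2 | 1⟩
  • {1,4}:  v_{1} + v_{4} = v_{2}  ⇒ sig = ⟨2 | 1⟩
  • {1,7}:  v_{1} + v_{7} = v_{6}  ⇒ sig = ⟨2 | 1⟩
  • {2,5}:  v_{2} + v_{5} = v_{7}  ⇒ sig = ⟨2 | 1⟩
  • {2,7}:  v_{2} + v_{7} = v_{1}  ⇒ sig = ⟨2 | 1⟩
  • {3,7}:  v_{3} + v_{7} = v_{5}  ⇒ sig = ⟨2 | 1⟩
  • {3,8}:  v_{3} + v_{8} = v_{1}  ⇒ sig = ⟨2 | 1⟩
  • {4,5}:  v_{4} + v_{5} = v_{3}  ⇒ sig = ⟨2 | 1⟩
  • {4,6}:  v_{4} + v_{6} = v_{1}  ⇒ sig = ⟨2 | 1⟩
  • {5,8}:  v_{5} + v_{8} = v_{6}  ⇒ sig = ⟨2 | 1⟩
  • {1,5}:  v_{1} + v_{5} = 2·v_{7}  ⇒ sig = ⟨2 | 2⟩
  • {2,6}:  v_{2} + v_{6} = 2·v_{1}  ⇒ sig = ⟨2 | 2⟩
  • {3,6}:  v_{3} + v_{6} = 2·v_{7}  ⇒ sig = ⟨2 | 2⟩
  • {4,8}:  v_{4} + v_{8} = 2·v_{2}  ⇒ sig = ⟨2 | 2⟩
  • {7,8}:  v_{7} + v_{8} = 2·v_{1}  ⇒ sig = ⟨2 | 2⟩
  • {5,6}:  v_{5} + v_{6} = 3·v_{7}  ⇒ sig = ⟨2 | 3⟩
  • {6,8}:  v_{6} + v_{8} = 3·v_{1}  ⇒ sig = ⟨2 | 3⟩

so the primitive-relation signature multiset is
[⟨2 | 0⟩, ⟨2 | 0⟩, ⟨2 | 1⟩, ⟨2 | 1⟩, ⟨2 | 1⟩, ⟨2 | 1⟩, ⟨2 | 1⟩, ⟨2 | 1⟩, ⟨2 | 1⟩, ⟨2 | 1⟩, ⟨2 | 1⟩, ⟨2 | 1⟩, ⟨2 | 1⟩, ⟨2 | 2⟩, ⟨2 | 2⟩, ⟨2 | 2⟩, ⟨2 | 2⟩, ⟨2 | 2⟩, ⟨2 | 3⟩, ⟨2 | 3⟩]


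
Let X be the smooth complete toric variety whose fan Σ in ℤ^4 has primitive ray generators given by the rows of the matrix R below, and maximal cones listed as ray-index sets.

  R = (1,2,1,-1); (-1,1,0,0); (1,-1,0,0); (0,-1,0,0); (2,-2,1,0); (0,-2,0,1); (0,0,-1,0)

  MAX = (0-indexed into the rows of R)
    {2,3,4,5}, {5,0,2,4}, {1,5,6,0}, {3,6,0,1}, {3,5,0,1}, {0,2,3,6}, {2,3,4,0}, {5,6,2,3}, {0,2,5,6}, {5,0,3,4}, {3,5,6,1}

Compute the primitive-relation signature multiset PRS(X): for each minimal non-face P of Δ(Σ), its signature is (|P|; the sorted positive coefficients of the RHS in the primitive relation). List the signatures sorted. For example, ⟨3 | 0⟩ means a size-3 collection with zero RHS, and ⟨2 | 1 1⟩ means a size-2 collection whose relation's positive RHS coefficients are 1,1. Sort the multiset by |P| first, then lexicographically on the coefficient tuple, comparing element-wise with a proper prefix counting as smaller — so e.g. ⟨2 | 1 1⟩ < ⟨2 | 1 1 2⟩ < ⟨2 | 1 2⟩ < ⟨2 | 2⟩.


Σ has 5 primitive collections:

  P={1,2}:  v_{1} + v_{2} = 0  so sig = ⟨2 | 0⟩
  P={1,4}:  v_{1} + v_{4} = v_{0} + v_{3} + v_{5}  so sig = ⟨2 | 1 1 1⟩
  P={4,6}:  v_{4} + v_{6} = 2·v_{2}  so sig = ⟨2 | 2⟩
  P={0,2,3,5}:  v_{0} + v_{2} + v_{3} + v_{5} = v_{4}  so sig = ⟨4 | 1⟩
  P={0,3,5,6}:  v_{0} + v_{3} + v_{5} + v_{6} = v_{2}  so sig = ⟨4 | 1⟩

so the primitive-relation signature multiset is
    |P|=2: 3 collections, coeffs (), (1,1,1), (2)
    |P|=4: 2 collections, coeffs (1), (1)


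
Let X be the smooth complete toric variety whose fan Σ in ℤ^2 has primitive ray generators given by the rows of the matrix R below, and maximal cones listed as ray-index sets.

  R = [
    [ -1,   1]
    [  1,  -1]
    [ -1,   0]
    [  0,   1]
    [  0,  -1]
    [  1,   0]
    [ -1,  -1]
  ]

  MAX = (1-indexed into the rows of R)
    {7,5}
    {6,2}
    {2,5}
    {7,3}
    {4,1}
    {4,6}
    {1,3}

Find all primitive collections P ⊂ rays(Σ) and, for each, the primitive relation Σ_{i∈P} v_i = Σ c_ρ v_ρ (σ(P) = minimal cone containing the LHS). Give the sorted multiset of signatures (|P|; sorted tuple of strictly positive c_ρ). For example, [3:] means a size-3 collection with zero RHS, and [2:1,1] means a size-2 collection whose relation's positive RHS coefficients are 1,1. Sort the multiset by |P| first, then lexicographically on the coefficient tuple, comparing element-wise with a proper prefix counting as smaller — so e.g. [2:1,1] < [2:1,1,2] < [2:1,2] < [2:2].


Σ has 14 primitive collections:

  {1,2}:  v_{1} + v_{2} = 0 — sig = [2:]
  {3,6}:  v_{3} + v_{6} = 0 — sig = [2:]
  {4,5}:  v_{4} + v_{5} = 0 — sig = [2:]
  {1,5}:  v_{1} + v_{5} = v_{3} — sig = [2:1]
  {1,6}:  v_{1} + v_{6} = v_{4} — sig = [2:1]
  {2,3}:  v_{2} + v_{3} = v_{5} — sig = [2:1]
  {2,4}:  v_{2} + v_{4} = v_{6} — sig = [2:1]
  {3,4}:  v_{3} + v_{4} = v_{1} — sig = [2:1]
  {3,5}:  v_{3} + v_{5} = v_{7} — sig = [2:1]
  {4,7}:  v_{4} + v_{7} = v_{3} — sig = [2:1]
  {5,6}:  v_{5} + v_{6} = v_{2} — sig = [2:1]
  {6,7}:  v_{6} + v_{7} = v_{5} — sig = [2:1]
  {1,7}:  v_{1} + v_{7} = 2·v_{3} — sig = [2:2]
  {2,7}:  v_{2} + v_{7} = 2·v_{5} — sig = [2:2]

so the primitive-relation signature multiset is
{ [2:] ×3,  [2:1] ×9,  [2:2] ×2 }


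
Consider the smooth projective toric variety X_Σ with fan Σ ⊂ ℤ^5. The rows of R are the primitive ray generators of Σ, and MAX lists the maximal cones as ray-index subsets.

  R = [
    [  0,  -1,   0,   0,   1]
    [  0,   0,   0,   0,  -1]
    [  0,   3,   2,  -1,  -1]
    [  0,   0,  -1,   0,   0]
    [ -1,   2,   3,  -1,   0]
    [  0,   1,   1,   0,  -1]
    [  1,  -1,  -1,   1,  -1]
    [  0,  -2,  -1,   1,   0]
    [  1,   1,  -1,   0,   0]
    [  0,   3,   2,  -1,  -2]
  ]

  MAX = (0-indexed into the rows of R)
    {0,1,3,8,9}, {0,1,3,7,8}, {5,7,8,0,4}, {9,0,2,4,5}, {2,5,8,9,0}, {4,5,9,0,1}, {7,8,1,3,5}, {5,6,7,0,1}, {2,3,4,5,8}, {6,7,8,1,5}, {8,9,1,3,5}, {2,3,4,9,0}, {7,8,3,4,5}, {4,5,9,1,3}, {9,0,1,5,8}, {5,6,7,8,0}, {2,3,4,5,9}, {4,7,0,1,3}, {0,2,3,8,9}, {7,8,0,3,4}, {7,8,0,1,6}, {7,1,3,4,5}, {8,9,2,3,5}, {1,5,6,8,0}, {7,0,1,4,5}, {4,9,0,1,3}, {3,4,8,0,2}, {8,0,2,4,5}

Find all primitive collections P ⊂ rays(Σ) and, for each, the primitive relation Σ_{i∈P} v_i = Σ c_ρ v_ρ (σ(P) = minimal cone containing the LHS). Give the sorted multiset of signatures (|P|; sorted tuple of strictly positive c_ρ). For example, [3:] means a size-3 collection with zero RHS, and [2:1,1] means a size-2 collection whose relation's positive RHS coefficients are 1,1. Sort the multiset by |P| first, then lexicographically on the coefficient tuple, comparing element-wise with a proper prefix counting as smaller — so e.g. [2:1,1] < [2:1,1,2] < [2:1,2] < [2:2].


|primitive collections| = 11. Relations:

  {1,2}:  v_{1} + v_{2} = v_{9}  ⇒ sig = [2:1]
  {2,7}:  v_{2} + v_{7} = v_{5}  ⇒ sig = [2:1]
  {7,9}:  v_{7} + v_{9} = v_{1} + v_{5}  ⇒ sig = [2:1,1]
  {3,6}:  v_{3} + v_{6} = v_{1} + v_{7} + v_{8}  ⇒ sig = [2:1,1,1]
  {2,6}:  v_{2} + v_{6} = v_{0} + v_{1} + 2·v_{5} + v_{8}  ⇒ sig = [2:1,1,1,2]
  {6,9}:  v_{6} + v_{9} = v_{0} + 2·v_{1} + 2·v_{5} + v_{8}  ⇒ sig = [2:1,1,2,2]
  {4,6}:  v_{4} + v_{6} = v_{0} + 2·v_{5}  ⇒ sig = [2:1,2]
  {0,3,5}:  v_{0} + v_{3} + v_{5} = 0  ⇒ sig = [3:]
  {1,4,8}:  v_{1} + v_{4} + v_{8} = v_{2}  ⇒ sig = [3:1]
  {4,8,9}:  v_{4} + v_{8} + v_{9} = 2·v_{2}  ⇒ sig = [3:2]
  {0,1,5,7,8}:  v_{0} + v_{1} + v_{5} + v_{7} + v_{8} = v_{6}  ⇒ sig = [5:1]

Sorted signature multiset PRS(X):
    |P|=2: 7 collections, coeffs (1), (1), (1,1), (1,1,1), (1,1,1,2), (1,1,2,2), (1,2)
    |P|=3: 3 collections, coeffs (), (1), (2)
    |P|=5: 1 collection, coeffs (1)


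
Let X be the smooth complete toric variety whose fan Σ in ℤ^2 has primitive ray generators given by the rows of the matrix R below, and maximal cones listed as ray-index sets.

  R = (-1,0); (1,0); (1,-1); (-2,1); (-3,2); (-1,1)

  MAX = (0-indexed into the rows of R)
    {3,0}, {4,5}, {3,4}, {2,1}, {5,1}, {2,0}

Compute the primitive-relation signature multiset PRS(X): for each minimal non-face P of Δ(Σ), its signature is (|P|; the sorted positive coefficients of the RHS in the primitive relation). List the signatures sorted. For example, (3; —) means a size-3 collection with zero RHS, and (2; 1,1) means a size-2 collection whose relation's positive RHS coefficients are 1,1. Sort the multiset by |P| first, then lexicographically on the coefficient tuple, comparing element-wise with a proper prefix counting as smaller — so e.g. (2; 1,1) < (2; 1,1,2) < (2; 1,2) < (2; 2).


Δ(Σ) — 6 vertices, 9 min non-faces:

  P={0,1}:  v_{0} + v_{1} = 0 — sig = (2; —)
  P={2,5}:  v_{2} + v_{5} = 0 — sig = (2; —)
  P={0,5}:  v_{0} + v_{5} = v_{3} — sig = (2; 1)
  P={1,3}:  v_{1} + v_{3} = v_{5} — sig = (2; 1)
  P={2,3}:  v_{2} + v_{3} = v_{0} — sig = (2; 1)
  P={2,4}:  v_{2} + v_{4} = v_{3} — sig = (2; 1)
  P={3,5}:  v_{3} + v_{5} = v_{4} — sig = (2; 1)
  P={0,4}:  v_{0} + v_{4} = 2·v_{3} — sig = (2; 2)
  P={1,4}:  v_{1} + v_{4} = 2·v_{5} — sig = (2; 2)

so the primitive-relation signature multiset is
    |P|=2: 9 collections, coeffs (), (), (1), (1), (1), (1), (1), (2), (2)


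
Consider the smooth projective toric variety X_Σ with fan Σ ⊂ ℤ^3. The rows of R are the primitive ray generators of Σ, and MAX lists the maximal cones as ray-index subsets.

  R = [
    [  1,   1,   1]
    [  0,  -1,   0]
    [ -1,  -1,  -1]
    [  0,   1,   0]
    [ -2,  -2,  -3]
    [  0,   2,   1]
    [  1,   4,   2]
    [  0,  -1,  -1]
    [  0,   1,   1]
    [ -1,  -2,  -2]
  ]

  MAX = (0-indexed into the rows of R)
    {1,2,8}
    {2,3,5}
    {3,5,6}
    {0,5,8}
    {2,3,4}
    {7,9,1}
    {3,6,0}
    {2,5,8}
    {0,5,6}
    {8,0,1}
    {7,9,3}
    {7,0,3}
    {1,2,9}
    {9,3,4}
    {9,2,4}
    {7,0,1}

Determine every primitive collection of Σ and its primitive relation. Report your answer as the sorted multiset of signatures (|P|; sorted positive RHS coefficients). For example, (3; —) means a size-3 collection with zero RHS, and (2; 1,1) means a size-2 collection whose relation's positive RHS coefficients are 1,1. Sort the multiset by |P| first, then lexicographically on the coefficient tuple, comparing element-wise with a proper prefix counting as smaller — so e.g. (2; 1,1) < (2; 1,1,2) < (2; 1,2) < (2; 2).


23 collections generate NE(X_Σ); each relation:

  P={0,2}:  v_{0} + v_{2} = 0 ; sig = (2; —)
  P={1,3}:  v_{1} + v_{3} = 0 ; sig = (2; —)
  P={7,8}:  v_{7} + v_{8} = 0 ; sig = (2; —)
  P={0,9}:  v_{0} + v_{9} = v_{7} ; sig = (2; 1)
  P={1,5}:  v_{1} + v_{5} = v_{8} ; sig = (2; 1)
  P={2,7}:  v_{2} + v_{7} = v_{9} ; sig = (2; 1)
  P={3,8}:  v_{3} + v_{8} = v_{5} ; sig = (2; 1)
  P={5,7}:  v_{5} + v_{7} = v_{3} ; sig = (2; 1)
  P={8,9}:  v_{8} + v_{9} = v_{2} ; sig = (2; 1)
  P={0,4}:  v_{0} + v_{4} = v_{3} + v_{9} ; sig = (2; 1,1)
  P={1,4}:  v_{1} + v_{4} = v_{2} + v_{9} ; sig = (2; 1,1)
  P={1,6}:  v_{1} + v_{6} = v_{0} + v_{5} ; sig = (2; 1,1)
  P={2,6}:  v_{2} + v_{6} = v_{3} + v_{5} ; sig = (2; 1,1)
  P={5,9}:  v_{5} + v_{9} = v_{2} + v_{3} ; sig = (2; 1,1)
  P={4,7}:  v_{4} + v_{7} = v_{3} + 2·v_{9} ; sig = (2; 1,2)
  P={4,8}:  v_{4} + v_{8} = 2·v_{2} + v_{3} ; sig = (2; 1,2)
  P={6,7}:  v_{6} + v_{7} = v_{0} + 2·v_{3} ; sig = (2; 1,2)
  P={6,8}:  v_{6} + v_{8} = v_{0} + 2·v_{5} ; sig = (2; 1,2)
  P={4,6}:  v_{4} + v_{6} = v_{2} + 3·v_{3} ; sig = (2; 1,3)
  P={6,9}:  v_{6} + v_{9} = 2·v_{3} ; sig = (2; 2)
  P={4,5}:  v_{4} + v_{5} = 2·v_{2} + 2·v_{3} ; sig = (2; 2,2)
  P={0,3,5}:  v_{0} + v_{3} + v_{5} = v_{6} ; sig = (3; 1)
  P={2,3,9}:  v_{2} + v_{3} + v_{9} = v_{4} ; sig = (3; 1)

Signatures (|P|; sorted positive RHS coefficients), sorted:
    |P|=2: 21 collections, coeffs (), (), (), (1), (1), (1), (1), (1), (1), (1,1), (1,1), (1,1), (1,1), (1,1), (1,2), (1,2), (1,2), (1,2), (1,3), (2), (2,2)
    |P|=3: 2 collections, coeffs (1), (1)


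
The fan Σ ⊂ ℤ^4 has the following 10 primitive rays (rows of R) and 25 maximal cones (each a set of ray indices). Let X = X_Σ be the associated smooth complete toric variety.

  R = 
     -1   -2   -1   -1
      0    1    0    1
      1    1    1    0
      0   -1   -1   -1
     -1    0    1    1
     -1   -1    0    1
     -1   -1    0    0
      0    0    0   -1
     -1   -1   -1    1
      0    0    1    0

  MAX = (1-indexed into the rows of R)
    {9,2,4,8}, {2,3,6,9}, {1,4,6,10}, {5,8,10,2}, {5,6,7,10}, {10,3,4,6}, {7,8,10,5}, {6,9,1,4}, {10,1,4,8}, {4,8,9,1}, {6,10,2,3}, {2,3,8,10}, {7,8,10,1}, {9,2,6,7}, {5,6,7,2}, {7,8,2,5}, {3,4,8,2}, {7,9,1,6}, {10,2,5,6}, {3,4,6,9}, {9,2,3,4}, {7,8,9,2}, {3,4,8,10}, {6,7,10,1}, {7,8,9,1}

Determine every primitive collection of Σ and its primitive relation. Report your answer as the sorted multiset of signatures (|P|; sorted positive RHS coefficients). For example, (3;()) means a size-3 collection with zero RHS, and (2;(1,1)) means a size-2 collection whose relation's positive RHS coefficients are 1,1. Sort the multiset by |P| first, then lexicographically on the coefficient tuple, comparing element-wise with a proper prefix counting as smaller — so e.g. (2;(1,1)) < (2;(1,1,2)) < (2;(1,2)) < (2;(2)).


The 14 primitive collections of Σ (r=10, n=4):

  • {3,7}:  v_{3} + v_{7} = v_{10} ; sig = (2;(1))
  • {4,5}:  v_{4} + v_{5} = v_{7} ; sig = (2;(1))
  • {4,7}:  v_{4} + v_{7} = v_{1} ; sig = (2;(1))
  • {6,8}:  v_{6} + v_{8} = v_{7} ; sig = (2;(1))
  • {9,10}:  v_{9} + v_{10} = v_{6} ; sig = (2;(1))
  • {1,2}:  v_{1} + v_{2} = v_{8} + v_{9} ; sig = (2;(1,1))
  • {1,3}:  v_{1} + v_{3} = v_{4} + v_{10} ; sig = (2;(1,1))
  • {5,9}:  v_{5} + v_{9} = v_{2} + v_{6} + v_{7} ; sig = (2;(1,1,1))
  • {3,5}:  v_{3} + v_{5} = v_{2} + 2·v_{10} ; sig = (2;(1,2))
  • {1,5}:  v_{1} + v_{5} = 2·v_{7} ; sig = (2;(2))
  • {2,4,10}:  v_{2} + v_{4} + v_{10} = 0 ; sig = (3;())
  • {3,8,9}:  v_{3} + v_{8} + v_{9} = 0 ; sig = (3;())
  • {2,4,6}:  v_{2} + v_{4} + v_{6} = v_{9} ; sig = (3;(1))
  • {2,7,10}:  v_{2} + v_{7} + v_{10} = v_{5} ; sig = (3;(1))

so the primitive-relation signature multiset is
[(2;(1)), (2;(1)), (2;(1)), (2;(1)), (2;(1)), (2;(1,1)), (2;(1,1)), (2;(1,1,1)), (2;(1,2)), (2;(2)), (3;()), (3;()), (3;(1)), (3;(1))]


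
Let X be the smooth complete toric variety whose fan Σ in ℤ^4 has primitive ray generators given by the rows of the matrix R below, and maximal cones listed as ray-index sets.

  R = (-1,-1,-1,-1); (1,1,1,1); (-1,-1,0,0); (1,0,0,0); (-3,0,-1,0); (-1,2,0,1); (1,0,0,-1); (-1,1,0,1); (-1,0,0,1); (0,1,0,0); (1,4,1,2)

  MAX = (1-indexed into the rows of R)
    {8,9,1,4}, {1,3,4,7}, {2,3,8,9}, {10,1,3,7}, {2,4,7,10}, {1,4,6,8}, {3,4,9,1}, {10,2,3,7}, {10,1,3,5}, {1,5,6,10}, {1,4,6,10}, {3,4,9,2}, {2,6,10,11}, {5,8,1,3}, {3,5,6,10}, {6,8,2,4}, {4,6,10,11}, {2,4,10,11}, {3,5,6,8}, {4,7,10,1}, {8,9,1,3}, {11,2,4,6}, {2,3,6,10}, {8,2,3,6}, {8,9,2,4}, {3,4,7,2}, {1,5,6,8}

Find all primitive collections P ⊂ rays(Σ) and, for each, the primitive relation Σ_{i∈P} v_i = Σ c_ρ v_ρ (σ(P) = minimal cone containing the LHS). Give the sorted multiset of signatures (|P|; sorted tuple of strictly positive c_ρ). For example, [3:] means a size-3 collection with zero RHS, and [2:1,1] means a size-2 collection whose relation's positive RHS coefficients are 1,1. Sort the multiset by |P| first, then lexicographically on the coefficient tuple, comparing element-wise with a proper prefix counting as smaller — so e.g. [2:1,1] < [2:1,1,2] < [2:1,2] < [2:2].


|primitive collections| = 22. Relations:

  {1,2}:  v_{1} + v_{2} = 0 ; sig = [2:]
  {7,9}:  v_{7} + v_{9} = 0 ; sig = [2:]
  {7,8}:  v_{7} + v_{8} = v_{10} ; sig = [2:1]
  {8,10}:  v_{8} + v_{10} = v_{6} ; sig = [2:1]
  {9,10}:  v_{9} + v_{10} = v_{8} ; sig = [2:1]
  {2,5}:  v_{2} + v_{5} = v_{3} + v_{6} ; sig = [2:1,1]
  {3,11}:  v_{3} + v_{11} = v_{2} + v_{6} ; sig = [2:1,1]
  {4,5}:  v_{4} + v_{5} = v_{1} + v_{8} ; sig = [2:1,1]
  {1,11}:  v_{1} + v_{11} = v_{4} + v_{6} + v_{10} ; sig = [2:1,1,1]
  {9,11}:  v_{9} + v_{11} = v_{2} + v_{4} + v_{6} + v_{8} ; sig = [2:1,1,1,1]
  {5,7}:  v_{5} + v_{7} = v_{1} + v_{3} + 2·v_{10} ; sig = [2:1,1,2]
  {5,9}:  v_{5} + v_{9} = v_{1} + v_{3} + 2·v_{8} ; sig = [2:1,1,2]
  {8,11}:  v_{8} + v_{11} = v_{2} + v_{4} + 2·v_{6} ; sig = [2:1,1,2]
  {7,11}:  v_{7} + v_{11} = v_{2} + v_{4} + 3·v_{10} ; sig = [2:1,1,3]
  {5,11}:  v_{5} + v_{11} = 2·v_{6} ; sig = [2:2]
  {6,7}:  v_{6} + v_{7} = 2·v_{10} ; sig = [2:2]
  {6,9}:  v_{6} + v_{9} = 2·v_{8} ; sig = [2:2]
  {3,4,10}:  v_{3} + v_{4} + v_{10} = 0 ; sig = [3:]
  {1,3,6}:  v_{1} + v_{3} + v_{6} = v_{5} ; sig = [3:1]
  {3,4,6}:  v_{3} + v_{4} + v_{6} = v_{8} ; sig = [3:1]
  {3,4,8}:  v_{3} + v_{4} + v_{8} = v_{9} ; sig = [3:1]
  {2,4,6,10}:  v_{2} + v_{4} + v_{6} + v_{10} = v_{11} ; sig = [4:1]

Signatures (|P|; sorted positive RHS coefficients), sorted:
{ [2:] ×2,  [2:1] ×3,  [2:1,1] ×3,  [2:1,1,1],  [2:1,1,1,1],  [2:1,1,2] ×3,  [2:1,1,3],  [2:2] ×3,  [3:],  [3:1] ×3,  [4:1] }


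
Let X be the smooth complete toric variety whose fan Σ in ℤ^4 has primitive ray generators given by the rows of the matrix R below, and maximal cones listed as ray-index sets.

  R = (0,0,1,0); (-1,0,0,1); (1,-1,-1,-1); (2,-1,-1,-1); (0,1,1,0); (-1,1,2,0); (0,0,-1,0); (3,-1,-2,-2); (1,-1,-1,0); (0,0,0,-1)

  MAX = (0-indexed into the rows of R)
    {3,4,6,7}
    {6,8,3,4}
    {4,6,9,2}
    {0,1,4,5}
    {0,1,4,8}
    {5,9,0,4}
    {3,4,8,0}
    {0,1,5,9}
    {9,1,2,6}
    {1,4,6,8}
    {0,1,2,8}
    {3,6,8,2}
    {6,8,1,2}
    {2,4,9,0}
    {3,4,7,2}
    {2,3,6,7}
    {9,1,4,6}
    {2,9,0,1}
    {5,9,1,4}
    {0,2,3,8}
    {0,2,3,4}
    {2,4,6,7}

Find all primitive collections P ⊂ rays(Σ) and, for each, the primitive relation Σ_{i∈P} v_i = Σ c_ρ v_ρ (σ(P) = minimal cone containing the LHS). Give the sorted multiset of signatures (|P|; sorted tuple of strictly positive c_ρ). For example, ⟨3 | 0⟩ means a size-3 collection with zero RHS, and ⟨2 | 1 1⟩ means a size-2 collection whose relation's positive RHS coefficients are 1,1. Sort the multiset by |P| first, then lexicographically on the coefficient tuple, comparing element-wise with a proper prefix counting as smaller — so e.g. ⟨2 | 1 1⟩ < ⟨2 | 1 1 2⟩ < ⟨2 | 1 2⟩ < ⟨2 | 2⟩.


|primitive collections| = 17. Relations:

  • {0,6}:  v_{0} + v_{6} = 0  so sig = ⟨2 | 0⟩
  • {1,3}:  v_{1} + v_{3} = v_{8}  so sig = ⟨2 | 1⟩
  • {5,8}:  v_{5} + v_{8} = v_{0}  so sig = ⟨2 | 1⟩
  • {8,9}:  v_{8} + v_{9} = v_{2}  so sig = ⟨2 | 1⟩
  • {1,7}:  v_{1} + v_{7} = v_{3} + v_{6}  so sig = ⟨2 | 1 1⟩
  • {2,5}:  v_{2} + v_{5} = v_{0} + v_{9}  so sig = ⟨2 | 1 1⟩
  • {0,7}:  v_{0} + v_{7} = v_{2} + v_{3} + v_{4}  so sig = ⟨2 | 1 1 1⟩
  • {3,5}:  v_{3} + v_{5} = v_{0} + v_{2} + v_{4}  so sig = ⟨2 | 1 1 1⟩
  • {5,6}:  v_{5} + v_{6} = v_{1} + v_{4} + v_{9}  so sig = ⟨2 | 1 1 1⟩
  • {3,9}:  v_{3} + v_{9} = 2·v_{2} + v_{4}  so sig = ⟨2 | 1 2⟩
  • {7,8}:  v_{7} + v_{8} = 2·v_{3} + v_{6}  so sig = ⟨2 | 1 2⟩
  • {7,9}:  v_{7} + v_{9} = 3·v_{2} + 2·v_{4} + v_{6}  so sig = ⟨2 | 1 2 3⟩
  • {5,7}:  v_{5} + v_{7} = 2·v_{2} + 2·v_{4}  so sig = ⟨2 | 2 2⟩
  • {1,2,4}:  v_{1} + v_{2} + v_{4} = 0  so sig = ⟨3 | 0⟩
  • {2,4,8}:  v_{2} + v_{4} + v_{8} = v_{3}  so sig = ⟨3 | 1⟩
  • {0,1,4,9}:  v_{0} + v_{1} + v_{4} + v_{9} = v_{5}  so sig = ⟨4 | 1⟩
  • {2,3,4,6}:  v_{2} + v_{3} + v_{4} + v_{6} = v_{7}  so sig = ⟨4 | 1⟩

Signatures (|P|; sorted positive RHS coefficients), sorted:
[⟨2 | 0⟩, ⟨2 | 1⟩, ⟨2 | 1⟩, ⟨2 | 1⟩, ⟨2 | 1 1⟩, ⟨2 | 1 1⟩, ⟨2 | 1 1 1⟩, ⟨2 | 1 1 1⟩, ⟨2 | 1 1 1⟩, ⟨2 | 1 2⟩, ⟨2 | 1 2⟩, ⟨2 | 1 2 3⟩, ⟨2 | 2 2⟩, ⟨3 | 0⟩, ⟨3 | 1⟩, ⟨4 | 1⟩, ⟨4 | 1⟩]


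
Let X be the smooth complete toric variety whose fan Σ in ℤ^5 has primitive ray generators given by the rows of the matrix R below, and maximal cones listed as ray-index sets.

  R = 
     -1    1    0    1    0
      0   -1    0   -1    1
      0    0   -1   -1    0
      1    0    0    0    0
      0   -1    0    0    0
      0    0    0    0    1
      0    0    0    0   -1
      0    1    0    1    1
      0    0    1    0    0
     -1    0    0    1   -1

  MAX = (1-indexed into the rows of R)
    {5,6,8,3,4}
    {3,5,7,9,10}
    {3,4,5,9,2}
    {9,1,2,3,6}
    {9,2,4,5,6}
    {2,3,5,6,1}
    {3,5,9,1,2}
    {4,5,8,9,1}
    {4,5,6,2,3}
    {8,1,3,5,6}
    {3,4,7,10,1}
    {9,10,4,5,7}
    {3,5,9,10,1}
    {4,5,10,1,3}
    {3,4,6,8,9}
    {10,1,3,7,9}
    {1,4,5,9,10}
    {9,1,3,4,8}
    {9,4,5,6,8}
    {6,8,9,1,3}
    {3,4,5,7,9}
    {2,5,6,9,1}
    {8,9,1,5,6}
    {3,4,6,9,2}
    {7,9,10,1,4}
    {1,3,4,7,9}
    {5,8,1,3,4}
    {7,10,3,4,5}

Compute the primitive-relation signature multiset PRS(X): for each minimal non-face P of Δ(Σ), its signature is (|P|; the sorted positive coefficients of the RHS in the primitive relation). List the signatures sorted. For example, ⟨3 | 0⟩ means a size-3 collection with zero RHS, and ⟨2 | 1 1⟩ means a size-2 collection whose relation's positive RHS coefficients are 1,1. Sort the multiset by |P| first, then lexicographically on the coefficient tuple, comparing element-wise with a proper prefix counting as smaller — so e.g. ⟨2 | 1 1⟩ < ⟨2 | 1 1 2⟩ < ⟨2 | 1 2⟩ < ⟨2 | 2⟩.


14 collections generate NE(X_Σ); each relation:

  P = {6,7}:  v_{6} + v_{7} = 0 ; sig = ⟨2 | 0⟩
  P = {6,10}:  v_{6} + v_{10} = v_{1} + v_{5} ; sig = ⟨2 | 1 1⟩
  P = {7,8}:  v_{7} + v_{8} = v_{1} + v_{4} ; sig = ⟨2 | 1 1⟩
  P = {2,7}:  v_{2} + v_{7} = v_{3} + v_{5} + v_{9} ; sig = ⟨2 | 1 1 1⟩
  P = {2,10}:  v_{2} + v_{10} = v_{1} + v_{3} + 2·v_{5} + v_{9} ; sig = ⟨2 | 1 1 1 2⟩
  P = {8,10}:  v_{8} + v_{10} = 2·v_{1} + v_{4} + v_{5} ; sig = ⟨2 | 1 1 2⟩
  P = {2,8}:  v_{2} + v_{8} = 2·v_{6} ; sig = ⟨2 | 2⟩
  P = {1,2,4}:  v_{1} + v_{2} + v_{4} = v_{6} ; sig = ⟨3 | 1⟩
  P = {1,4,6}:  v_{1} + v_{4} + v_{6} = v_{8} ; sig = ⟨3 | 1⟩
  P = {1,5,7}:  v_{1} + v_{5} + v_{7} = v_{10} ; sig = ⟨3 | 1⟩
  P = {3,4,9,10}:  v_{3} + v_{4} + v_{9} + v_{10} = v_{7} ; sig = ⟨4 | 1⟩
  P = {3,5,6,9}:  v_{3} + v_{5} + v_{6} + v_{9} = v_{2} ; sig = ⟨4 | 1⟩
  P = {3,5,8,9}:  v_{3} + v_{5} + v_{8} + v_{9} = v_{6} ; sig = ⟨4 | 1⟩
  P = {1,3,4,5,9}:  v_{1} + v_{3} + v_{4} + v_{5} + v_{9} = 0 ; sig = ⟨5 | 0⟩

Hence PRS(X_Σ) =
    ⟨2 | 0⟩
    ⟨2 | 1 1⟩
    ⟨2 | 1 1⟩
    ⟨2 | 1 1 1⟩
    ⟨2 | 1 1 1 2⟩
    ⟨2 | 1 1 2⟩
    ⟨2 | 2⟩
    ⟨3 | 1⟩
    ⟨3 | 1⟩
    ⟨3 | 1⟩
    ⟨4 | 1⟩
    ⟨4 | 1⟩
    ⟨4 | 1⟩
    ⟨5 | 0⟩
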